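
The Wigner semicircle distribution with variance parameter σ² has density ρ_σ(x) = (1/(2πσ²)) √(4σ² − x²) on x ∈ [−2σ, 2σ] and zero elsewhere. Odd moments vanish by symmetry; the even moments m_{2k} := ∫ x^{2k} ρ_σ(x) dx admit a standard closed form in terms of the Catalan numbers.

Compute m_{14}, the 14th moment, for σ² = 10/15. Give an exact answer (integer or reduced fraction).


By the scaled semicircle moment identity, m_{2k} = σ^{2k} · C_k with k = 7.
C_7 = (1/(k+1)) · C(2k, k) = (1/8) · C(14, 7) = (1/8) · 3432 = 429.
σ^{2k} = (σ²)^k = (10/15)^7 = 128/2187.

Therefore m_{14} = σ^{14} · C_7 = (128/2187) · 429 = 18304/729.


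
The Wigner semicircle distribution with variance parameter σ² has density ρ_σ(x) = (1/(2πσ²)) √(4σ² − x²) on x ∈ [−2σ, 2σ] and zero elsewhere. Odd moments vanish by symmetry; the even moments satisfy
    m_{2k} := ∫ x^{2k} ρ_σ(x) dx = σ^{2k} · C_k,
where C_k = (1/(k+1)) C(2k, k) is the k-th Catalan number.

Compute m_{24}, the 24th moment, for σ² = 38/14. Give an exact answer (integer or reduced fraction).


By the scaled semicircle moment identity, m_{2k} = σ^{2k} · C_k with k = 12.
C_12 = (1/(k+1)) · C(2k, k) = (1/13) · C(24, 12) = (1/13) · 2704156 = 208012.
σ^{2k} = (σ²)^k = (38/14)^12 = 2213314919066161/13841287201.

Therefore m_{24} = σ^{24} · C_12 = (2213314919066161/13841287201) · 208012 = 65770866134970040276/1977326743.


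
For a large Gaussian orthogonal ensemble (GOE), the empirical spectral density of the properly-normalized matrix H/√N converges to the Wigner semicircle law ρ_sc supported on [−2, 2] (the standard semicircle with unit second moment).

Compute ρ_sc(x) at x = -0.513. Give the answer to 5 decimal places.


ρ_sc(x) = (1/(2π)) √(4 − x²). With x = -0.513:
  4 − x² = 4 − (-0.513)² = 4 − 0.263169 = 3.736831.
  √(4 − x²) = 1.933088.
  1/(2π) = 0.159155.
  ρ_sc(-0.513) = 0.159155 · 1.933088 = 0.307661.

Rounded to 5 decimal places: ρ_sc(-0.513) ≈ 0.30766.


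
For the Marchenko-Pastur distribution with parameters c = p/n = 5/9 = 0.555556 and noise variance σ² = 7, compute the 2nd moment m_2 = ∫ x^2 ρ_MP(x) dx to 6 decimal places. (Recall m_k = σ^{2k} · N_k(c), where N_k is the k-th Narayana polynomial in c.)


E[X²] = σ⁴ (1 + c) (second MP moment). With σ² = 7 (so σ⁴ = 49) and c = 5/9 = 0.555556: E[X²] = 49 · (1 + 0.555556) = 49 · 1.555556.

So E[X^2] = 76.222222.


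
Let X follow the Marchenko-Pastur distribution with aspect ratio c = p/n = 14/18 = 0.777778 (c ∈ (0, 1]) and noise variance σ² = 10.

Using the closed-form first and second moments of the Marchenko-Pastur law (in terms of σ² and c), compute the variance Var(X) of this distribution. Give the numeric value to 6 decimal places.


Recall the MP moments m_1 = E[X] = σ² and m_2 = E[X²] = σ⁴ (1 + c).
m_1 = E[X] = σ² = 10, so m_1² = 100.
m_2 = E[X²] = σ⁴ (1 + c) = 100 · (1 + 0.777778) = 100 · 1.777778 = 177.777778.
(Note m_2 − m_1² simplifies to c · σ⁴ = 0.777778 · 100.)

Var(X) = m_2 − m_1² = 177.777778 − 100 = 77.777778.


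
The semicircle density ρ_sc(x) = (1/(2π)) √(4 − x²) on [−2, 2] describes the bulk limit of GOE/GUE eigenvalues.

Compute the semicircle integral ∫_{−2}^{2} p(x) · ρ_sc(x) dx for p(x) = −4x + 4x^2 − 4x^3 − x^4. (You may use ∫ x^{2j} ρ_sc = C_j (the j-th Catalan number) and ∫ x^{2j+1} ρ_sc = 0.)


Write p(x) = Σ a_i x^i, split into monomials and integrate each against ρ_sc separately.
Using ∫ x^{2j} ρ_sc = C_j = (1/(j+1)) C(2j, j) (Catalan numbers) and ∫ x^{2j+1} ρ_sc = 0 (odd monomials vanish by symmetry):
  i = 1 (odd): ∫ x^1 ρ_sc = 0 (vanishes)
  i = 2 (even): a_2 · C_{1} = 4 · 1 = 4
  i = 3 (odd): ∫ x^3 ρ_sc = 0 (vanishes)
  i = 4 (even): a_4 · C_{2} = -1 · 2 = -2

Summing the contributions: ∫_{−2}^{2} p(x) ρ_sc(x) dx = 4 + (-2) = 2.


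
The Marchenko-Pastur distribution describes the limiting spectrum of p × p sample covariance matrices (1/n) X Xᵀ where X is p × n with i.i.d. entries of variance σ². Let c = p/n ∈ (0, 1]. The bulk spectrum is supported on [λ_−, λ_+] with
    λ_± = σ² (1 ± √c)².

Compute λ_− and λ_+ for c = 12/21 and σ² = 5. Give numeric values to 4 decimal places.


c = 12/21 = 0.571429; √c = 0.755929.
λ_− = σ² (1 − √c)² = 5 · (1 − 0.755929)² = 5 · (0.244071)² = 0.297853.
λ_+ = σ² (1 + √c)² = 5 · (1 + 0.755929)² = 5 · (1.755929)² = 15.416432.

Rounded to 4 decimal places: λ_− ≈ 0.2979, λ_+ ≈ 15.4164.


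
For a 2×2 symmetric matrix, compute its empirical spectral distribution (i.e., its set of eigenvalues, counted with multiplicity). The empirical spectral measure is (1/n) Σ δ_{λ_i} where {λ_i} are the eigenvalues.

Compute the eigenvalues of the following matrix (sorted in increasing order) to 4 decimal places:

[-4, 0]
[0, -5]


Since M is real symmetric, both eigenvalues are real; they are the roots of det(λI − M) = λ² − (tr M) λ + det M.
tr M = -4 + (-5) = -9.
det M = (-4)·(-5) − 0² = 20 − 0 = 20.
Characteristic polynomial: λ² + 9λ + 20 = 0.
Discriminant Δ = (tr M)² − 4·det M = 81 − 80 = 1; √Δ = 1.000000.
λ = (tr M ± √Δ)/2 = (-9 ± 1.000000)/2, giving (tr M − √Δ)/2 = -5.0000 and (tr M + √Δ)/2 = -4.0000.

Eigenvalues sorted in increasing order: [-5.0000, -4.0000].


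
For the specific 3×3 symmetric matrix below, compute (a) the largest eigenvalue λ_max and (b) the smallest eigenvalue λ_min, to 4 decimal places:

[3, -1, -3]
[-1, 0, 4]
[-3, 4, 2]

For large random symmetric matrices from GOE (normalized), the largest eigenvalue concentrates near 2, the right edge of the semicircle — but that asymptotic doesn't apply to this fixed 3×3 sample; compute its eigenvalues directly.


Since M is real symmetric, all three eigenvalues are real; they are the roots of det(λI − M) = λ³ − (tr M) λ² + s λ − det M, where s is the sum of the principal 2×2 minors.
tr M = 3 + 0 + 2 = 5.
s = (3·0 − (-1)²) + (3·2 − (-3)²) + (0·2 − 4²) = -1 + (-3) + (-16) = -20.
det M (expand along row 1) = 3·(-16) − (-1)·10 + (-3)·(-4) = -26.
Characteristic polynomial: λ³ − 5λ² − 20λ + 26 = 0.
Substitute λ = y + (tr M)/3 = y + 1.666667 to remove the quadratic term: y³ + p·y + q = 0 with p = s − (tr M)²/3 = -28.333333 and q = −2(tr M)³/27 + (tr M)·s/3 − det M = -16.592593.
Three real roots ⇒ use the trigonometric (Viète) form: r = 2√(−p/3) = 6.146363, φ = arccos(3q/(p·r)) = arccos(0.285838) = 1.280916 rad.
y_k = r·cos(φ/3 − 2πk/3) for k = 0, 1, 2 gives y = 5.594566, -0.592980, -5.001586.
λ_k = y_k + 1.666667 gives λ = 7.2612, 1.0737, -3.3349 (check: the sum is 5.0000 = tr M).

Hence λ_max = 7.2612 and λ_min = -3.3349.


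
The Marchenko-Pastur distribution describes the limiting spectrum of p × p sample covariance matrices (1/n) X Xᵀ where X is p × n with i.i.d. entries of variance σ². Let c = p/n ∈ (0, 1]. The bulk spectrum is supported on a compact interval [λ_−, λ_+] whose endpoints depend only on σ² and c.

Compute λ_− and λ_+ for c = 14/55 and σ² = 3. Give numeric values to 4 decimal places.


c = 14/55 = 0.254545; √c = 0.504525.
λ_− = σ² (1 − √c)² = 3 · (1 − 0.504525)² = 3 · (0.495475)² = 0.736486.
λ_+ = σ² (1 + √c)² = 3 · (1 + 0.504525)² = 3 · (1.504525)² = 6.790786.

Rounded to 4 decimal places: λ_− ≈ 0.7365, λ_+ ≈ 6.7908.


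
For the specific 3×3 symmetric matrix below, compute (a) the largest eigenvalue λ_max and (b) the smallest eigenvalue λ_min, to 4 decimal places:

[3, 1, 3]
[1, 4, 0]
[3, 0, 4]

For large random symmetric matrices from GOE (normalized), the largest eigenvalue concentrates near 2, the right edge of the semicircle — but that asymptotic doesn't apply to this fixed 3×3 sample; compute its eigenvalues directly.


Since M is real symmetric, all three eigenvalues are real; they are the roots of det(λI − M) = λ³ − (tr M) λ² + s λ − det M, where s is the sum of the principal 2×2 minors.
tr M = 3 + 4 + 4 = 11.
s = (3·4 − 1²) + (3·4 − 3²) + (4·4 − 0²) = 11 + 3 + 16 = 30.
det M (expand along row 1) = 3·16 − 1·4 + 3·(-12) = 8.
Characteristic polynomial: λ³ − 11λ² + 30λ − 8 = 0.
Substitute λ = y + (tr M)/3 = y + 3.666667 to remove the quadratic term: y³ + p·y + q = 0 with p = s − (tr M)²/3 = -10.333333 and q = −2(tr M)³/27 + (tr M)·s/3 − det M = 3.407407.
Three real roots ⇒ use the trigonometric (Viète) form: r = 2√(−p/3) = 3.711843, φ = arccos(3q/(p·r)) = arccos(-0.266511) = 1.840568 rad.
y_k = r·cos(φ/3 − 2πk/3) for k = 0, 1, 2 gives y = 3.034895, 0.333333, -3.368229.
λ_k = y_k + 3.666667 gives λ = 6.7016, 4.0000, 0.2984 (check: the sum is 11.0000 = tr M).

Hence λ_max = 6.7016 and λ_min = 0.2984.


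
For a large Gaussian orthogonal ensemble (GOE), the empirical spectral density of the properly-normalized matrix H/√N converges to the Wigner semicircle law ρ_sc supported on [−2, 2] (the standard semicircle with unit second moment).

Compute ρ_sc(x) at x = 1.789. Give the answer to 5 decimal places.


ρ_sc(x) = (1/(2π)) √(4 − x²). With x = 1.789:
  4 − x² = 4 − (1.789)² = 4 − 3.200521 = 0.799479.
  √(4 − x²) = 0.894136.
  1/(2π) = 0.159155.
  ρ_sc(1.789) = 0.159155 · 0.894136 = 0.142306.

Rounded to 5 decimal places: ρ_sc(1.789) ≈ 0.14231.


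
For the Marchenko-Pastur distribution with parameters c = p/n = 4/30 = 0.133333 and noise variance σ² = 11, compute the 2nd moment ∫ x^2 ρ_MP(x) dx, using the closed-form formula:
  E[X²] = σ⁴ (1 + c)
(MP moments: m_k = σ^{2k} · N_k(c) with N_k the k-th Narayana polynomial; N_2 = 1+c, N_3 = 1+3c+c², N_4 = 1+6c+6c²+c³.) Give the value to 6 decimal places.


E[X²] = σ⁴ (1 + c) (second MP moment). With σ² = 11 (so σ⁴ = 121) and c = 4/30 = 0.133333: E[X²] = 121 · (1 + 0.133333) = 121 · 1.133333.

So E[X^2] = 137.133333.


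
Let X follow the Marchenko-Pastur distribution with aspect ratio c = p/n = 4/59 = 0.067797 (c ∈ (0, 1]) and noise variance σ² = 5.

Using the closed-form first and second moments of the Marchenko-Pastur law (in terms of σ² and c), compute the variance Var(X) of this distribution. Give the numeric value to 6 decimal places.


Recall the MP moments m_1 = E[X] = σ² and m_2 = E[X²] = σ⁴ (1 + c).
m_1 = E[X] = σ² = 5, so m_1² = 25.
m_2 = E[X²] = σ⁴ (1 + c) = 25 · (1 + 0.067797) = 25 · 1.067797 = 26.694915.
(Note m_2 − m_1² simplifies to c · σ⁴ = 0.067797 · 25.)

Var(X) = m_2 − m_1² = 26.694915 − 25 = 1.694915.


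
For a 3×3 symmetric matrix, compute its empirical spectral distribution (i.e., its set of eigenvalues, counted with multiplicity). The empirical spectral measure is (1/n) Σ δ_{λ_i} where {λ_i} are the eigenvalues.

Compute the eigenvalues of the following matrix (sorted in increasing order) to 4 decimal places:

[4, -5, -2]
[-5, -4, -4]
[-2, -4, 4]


Since M is real symmetric, all three eigenvalues are real; they are the roots of det(λI − M) = λ³ − (tr M) λ² + s λ − det M, where s is the sum of the principal 2×2 minors.
tr M = 4 + (-4) + 4 = 4.
s = (4·(-4) − (-5)²) + (4·4 − (-2)²) + ((-4)·4 − (-4)²) = -41 + 12 + (-32) = -61.
det M (expand along row 1) = 4·(-32) − (-5)·(-28) + (-2)·12 = -292.
Characteristic polynomial: λ³ − 4λ² − 61λ + 292 = 0.
Substitute λ = y + (tr M)/3 = y + 1.333333 to remove the quadratic term: y³ + p·y + q = 0 with p = s − (tr M)²/3 = -66.333333 and q = −2(tr M)³/27 + (tr M)·s/3 − det M = 205.925926.
Three real roots ⇒ use the trigonometric (Viète) form: r = 2√(−p/3) = 9.404491, φ = arccos(3q/(p·r)) = arccos(-0.990296) = 3.002170 rad.
y_k = r·cos(φ/3 − 2πk/3) for k = 0, 1, 2 gives y = 5.075543, 4.318793, -9.394336.
λ_k = y_k + 1.333333 gives λ = 6.4089, 5.6521, -8.0610 (check: the sum is 4.0000 = tr M).

Eigenvalues sorted in increasing order: [-8.0610, 5.6521, 6.4089].


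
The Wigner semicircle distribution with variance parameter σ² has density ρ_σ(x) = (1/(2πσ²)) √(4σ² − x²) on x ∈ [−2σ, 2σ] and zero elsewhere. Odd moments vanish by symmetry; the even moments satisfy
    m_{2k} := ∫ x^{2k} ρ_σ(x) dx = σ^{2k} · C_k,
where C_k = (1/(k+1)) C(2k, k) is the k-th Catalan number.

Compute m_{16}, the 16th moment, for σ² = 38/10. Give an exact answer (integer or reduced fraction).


By the scaled semicircle moment identity, m_{2k} = σ^{2k} · C_k with k = 8.
C_8 = (1/(k+1)) · C(2k, k) = (1/9) · C(16, 8) = (1/9) · 12870 = 1430.
σ^{2k} = (σ²)^k = (38/10)^8 = 16983563041/390625.

Therefore m_{16} = σ^{16} · C_8 = (16983563041/390625) · 1430 = 4857299029726/78125.


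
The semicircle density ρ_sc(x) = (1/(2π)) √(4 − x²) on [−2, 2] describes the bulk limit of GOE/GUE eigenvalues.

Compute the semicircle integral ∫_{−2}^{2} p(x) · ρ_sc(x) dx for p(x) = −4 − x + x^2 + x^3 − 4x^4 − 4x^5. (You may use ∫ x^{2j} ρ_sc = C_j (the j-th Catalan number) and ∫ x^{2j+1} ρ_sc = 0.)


Write p(x) = Σ a_i x^i, split into monomials and integrate each against ρ_sc separately.
Using ∫ x^{2j} ρ_sc = C_j = (1/(j+1)) C(2j, j) (Catalan numbers) and ∫ x^{2j+1} ρ_sc = 0 (odd monomials vanish by symmetry):
  i = 0 (even): a_0 · C_{0} = -4 · 1 = -4
  i = 1 (odd): ∫ x^1 ρ_sc = 0 (vanishes)
  i = 2 (even): a_2 · C_{1} = 1 · 1 = 1
  i = 3 (odd): ∫ x^3 ρ_sc = 0 (vanishes)
  i = 4 (even): a_4 · C_{2} = -4 · 2 = -8
  i = 5 (odd): ∫ x^5 ρ_sc = 0 (vanishes)

Summing the contributions: ∫_{−2}^{2} p(x) ρ_sc(x) dx = (-4) + 1 + (-8) = -11.


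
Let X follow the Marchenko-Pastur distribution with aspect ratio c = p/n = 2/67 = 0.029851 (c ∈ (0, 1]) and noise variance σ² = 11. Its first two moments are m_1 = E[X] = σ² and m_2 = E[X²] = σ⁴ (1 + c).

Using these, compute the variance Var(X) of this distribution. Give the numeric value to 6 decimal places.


m_1 = E[X] = σ² = 11, so m_1² = 121.
m_2 = E[X²] = σ⁴ (1 + c) = 121 · (1 + 0.029851) = 121 · 1.029851 = 124.611940.
(Note m_2 − m_1² simplifies to c · σ⁴ = 0.029851 · 121.)

Var(X) = m_2 − m_1² = 124.611940 − 121 = 3.611940.


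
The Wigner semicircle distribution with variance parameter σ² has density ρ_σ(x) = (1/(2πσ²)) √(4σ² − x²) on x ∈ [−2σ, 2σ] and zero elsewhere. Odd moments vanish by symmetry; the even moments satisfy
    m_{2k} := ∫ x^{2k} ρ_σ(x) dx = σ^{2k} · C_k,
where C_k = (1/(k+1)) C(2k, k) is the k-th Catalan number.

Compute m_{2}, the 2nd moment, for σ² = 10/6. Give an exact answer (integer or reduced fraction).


By the scaled semicircle moment identity, m_{2k} = σ^{2k} · C_k with k = 1.
C_1 = (1/(k+1)) · C(2k, k) = (1/2) · C(2, 1) = (1/2) · 2 = 1.
σ^{2k} = (σ²)^k = (10/6)^1 = 5/3.

Therefore m_{2} = σ^{2} · C_1 = (5/3) · 1 = 5/3.


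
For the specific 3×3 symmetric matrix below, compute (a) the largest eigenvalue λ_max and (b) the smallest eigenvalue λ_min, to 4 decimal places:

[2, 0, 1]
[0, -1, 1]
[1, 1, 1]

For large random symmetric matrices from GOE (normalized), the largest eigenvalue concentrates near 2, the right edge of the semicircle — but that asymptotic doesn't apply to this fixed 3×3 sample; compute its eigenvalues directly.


Since M is real symmetric, all three eigenvalues are real; they are the roots of det(λI − M) = λ³ − (tr M) λ² + s λ − det M, where s is the sum of the principal 2×2 minors.
tr M = 2 + (-1) + 1 = 2.
s = (2·(-1) − 0²) + (2·1 − 1²) + ((-1)·1 − 1²) = -2 + 1 + (-2) = -3.
det M (expand along row 1) = 2·(-2) − 0·(-1) + 1·1 = -3.
Characteristic polynomial: λ³ − 2λ² − 3λ + 3 = 0.
Substitute λ = y + (tr M)/3 = y + 0.666667 to remove the quadratic term: y³ + p·y + q = 0 with p = s − (tr M)²/3 = -4.333333 and q = −2(tr M)³/27 + (tr M)·s/3 − det M = 0.407407.
Three real roots ⇒ use the trigonometric (Viète) form: r = 2√(−p/3) = 2.403701, φ = arccos(3q/(p·r)) = arccos(-0.117340) = 1.688408 rad.
y_k = r·cos(φ/3 − 2πk/3) for k = 0, 1, 2 gives y = 2.032961, 0.094210, -2.127172.
λ_k = y_k + 0.666667 gives λ = 2.6996, 0.7609, -1.4605 (check: the sum is 2.0000 = tr M).

Hence λ_max = 2.6996 and λ_min = -1.4605.


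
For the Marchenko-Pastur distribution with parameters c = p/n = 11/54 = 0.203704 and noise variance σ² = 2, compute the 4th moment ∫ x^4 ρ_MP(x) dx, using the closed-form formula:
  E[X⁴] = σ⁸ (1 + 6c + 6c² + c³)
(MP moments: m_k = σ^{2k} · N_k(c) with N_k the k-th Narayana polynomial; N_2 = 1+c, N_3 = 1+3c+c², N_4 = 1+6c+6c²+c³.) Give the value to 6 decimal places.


E[X⁴] = σ⁸ (1 + 6c + 6c² + c³) (fourth MP moment). With σ² = 2 (so σ⁸ = 16) and c = 11/54 = 0.203704: E[X⁴] = 16 · (1 + 6·0.203704 + 6·(0.203704)² + (0.203704)³) = 16 · 2.479646.

So E[X^4] = 39.674338.


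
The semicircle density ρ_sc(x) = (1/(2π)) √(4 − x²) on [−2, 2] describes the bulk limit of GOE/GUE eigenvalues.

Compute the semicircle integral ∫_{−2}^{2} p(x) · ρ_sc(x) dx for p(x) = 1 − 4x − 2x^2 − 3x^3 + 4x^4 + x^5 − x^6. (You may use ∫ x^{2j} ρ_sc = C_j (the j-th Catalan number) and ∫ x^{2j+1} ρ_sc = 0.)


Write p(x) = Σ a_i x^i, split into monomials and integrate each against ρ_sc separately.
Using ∫ x^{2j} ρ_sc = C_j = (1/(j+1)) C(2j, j) (Catalan numbers) and ∫ x^{2j+1} ρ_sc = 0 (odd monomials vanish by symmetry):
  i = 0 (even): a_0 · C_{0} = 1 · 1 = 1
  i = 1 (odd): ∫ x^1 ρ_sc = 0 (vanishes)
  i = 2 (even): a_2 · C_{1} = -2 · 1 = -2
  i = 3 (odd): ∫ x^3 ρ_sc = 0 (vanishes)
  i = 4 (even): a_4 · C_{2} = 4 · 2 = 8
  i = 5 (odd): ∫ x^5 ρ_sc = 0 (vanishes)
  i = 6 (even): a_6 · C_{3} = -1 · 5 = -5

Summing the contributions: ∫_{−2}^{2} p(x) ρ_sc(x) dx = 1 + (-2) + 8 + (-5) = 2.


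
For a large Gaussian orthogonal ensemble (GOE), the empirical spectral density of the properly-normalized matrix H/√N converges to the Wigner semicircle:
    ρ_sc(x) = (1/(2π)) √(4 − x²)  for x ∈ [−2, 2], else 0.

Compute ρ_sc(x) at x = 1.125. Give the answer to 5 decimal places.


ρ_sc(x) = (1/(2π)) √(4 − x²). With x = 1.125:
  4 − x² = 4 − (1.125)² = 4 − 1.265625 = 2.734375.
  √(4 − x²) = 1.653595.
  1/(2π) = 0.159155.
  ρ_sc(1.125) = 0.159155 · 1.653595 = 0.263178.

Rounded to 5 decimal places: ρ_sc(1.125) ≈ 0.26318.


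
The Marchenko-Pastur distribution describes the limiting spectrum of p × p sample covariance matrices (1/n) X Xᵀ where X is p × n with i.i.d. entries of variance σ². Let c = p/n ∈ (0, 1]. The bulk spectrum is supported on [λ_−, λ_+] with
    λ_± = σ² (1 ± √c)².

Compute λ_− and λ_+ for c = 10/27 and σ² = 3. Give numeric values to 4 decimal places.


c = 10/27 = 0.370370; √c = 0.608581.
λ_− = σ² (1 − √c)² = 3 · (1 − 0.608581)² = 3 · (0.391419)² = 0.459627.
λ_+ = σ² (1 + √c)² = 3 · (1 + 0.608581)² = 3 · (1.608581)² = 7.762595.

Rounded to 4 decimal places: λ_− ≈ 0.4596, λ_+ ≈ 7.7626.


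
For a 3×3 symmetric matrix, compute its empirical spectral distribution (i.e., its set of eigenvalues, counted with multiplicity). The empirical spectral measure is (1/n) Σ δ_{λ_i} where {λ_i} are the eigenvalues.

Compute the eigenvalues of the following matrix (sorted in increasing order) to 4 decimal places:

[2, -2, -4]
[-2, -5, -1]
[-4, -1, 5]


Since M is real symmetric, all three eigenvalues are real; they are the roots of det(λI − M) = λ³ − (tr M) λ² + s λ − det M, where s is the sum of the principal 2×2 minors.
tr M = 2 + (-5) + 5 = 2.
s = (2·(-5) − (-2)²) + (2·5 − (-4)²) + ((-5)·5 − (-1)²) = -14 + (-6) + (-26) = -46.
det M (expand along row 1) = 2·(-26) − (-2)·(-14) + (-4)·(-18) = -8.
Characteristic polynomial: λ³ − 2λ² − 46λ + 8 = 0.
Substitute λ = y + (tr M)/3 = y + 0.666667 to remove the quadratic term: y³ + p·y + q = 0 with p = s − (tr M)²/3 = -47.333333 and q = −2(tr M)³/27 + (tr M)·s/3 − det M = -23.259259.
Three real roots ⇒ use the trigonometric (Viète) form: r = 2√(−p/3) = 7.944250, φ = arccos(3q/(p·r)) = arccos(0.185565) = 1.384149 rad.
y_k = r·cos(φ/3 − 2πk/3) for k = 0, 1, 2 gives y = 7.113581, -0.493939, -6.619642.
λ_k = y_k + 0.666667 gives λ = 7.7802, 0.1727, -5.9530 (check: the sum is 2.0000 = tr M).

Eigenvalues sorted in increasing order: [-5.9530, 0.1727, 7.7802].


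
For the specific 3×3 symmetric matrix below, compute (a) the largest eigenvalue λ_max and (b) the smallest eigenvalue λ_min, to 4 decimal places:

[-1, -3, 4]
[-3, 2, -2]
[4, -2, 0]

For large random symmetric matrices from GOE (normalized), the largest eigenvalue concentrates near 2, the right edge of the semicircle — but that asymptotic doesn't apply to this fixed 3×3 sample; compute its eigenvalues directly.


Since M is real symmetric, all three eigenvalues are real; they are the roots of det(λI − M) = λ³ − (tr M) λ² + s λ − det M, where s is the sum of the principal 2×2 minors.
tr M = -1 + 2 + 0 = 1.
s = ((-1)·2 − (-3)²) + ((-1)·0 − 4²) + (2·0 − (-2)²) = -11 + (-16) + (-4) = -31.
det M (expand along row 1) = (-1)·(-4) − (-3)·8 + 4·(-2) = 20.
Characteristic polynomial: λ³ − λ² − 31λ − 20 = 0.
Substitute λ = y + (tr M)/3 = y + 0.333333 to remove the quadratic term: y³ + p·y + q = 0 with p = s − (tr M)²/3 = -31.333333 and q = −2(tr M)³/27 + (tr M)·s/3 − det M = -30.407407.
Three real roots ⇒ use the trigonometric (Viète) form: r = 2√(−p/3) = 6.463573, φ = arccos(3q/(p·r)) = arccos(0.450424) = 1.103556 rad.
y_k = r·cos(φ/3 − 2πk/3) for k = 0, 1, 2 gives y = 6.031172, -1.002615, -5.028557.
λ_k = y_k + 0.333333 gives λ = 6.3645, -0.6693, -4.6952 (check: the sum is 1.0000 = tr M).

Hence λ_max = 6.3645 and λ_min = -4.6952.


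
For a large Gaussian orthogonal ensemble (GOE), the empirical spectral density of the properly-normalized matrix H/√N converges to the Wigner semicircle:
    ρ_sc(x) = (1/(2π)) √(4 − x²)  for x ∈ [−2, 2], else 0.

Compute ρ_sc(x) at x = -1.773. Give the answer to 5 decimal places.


ρ_sc(x) = (1/(2π)) √(4 − x²). With x = -1.773:
  4 − x² = 4 − (-1.773)² = 4 − 3.143529 = 0.856471.
  √(4 − x²) = 0.925457.
  1/(2π) = 0.159155.
  ρ_sc(-1.773) = 0.159155 · 0.925457 = 0.147291.

Rounded to 5 decimal places: ρ_sc(-1.773) ≈ 0.14729.


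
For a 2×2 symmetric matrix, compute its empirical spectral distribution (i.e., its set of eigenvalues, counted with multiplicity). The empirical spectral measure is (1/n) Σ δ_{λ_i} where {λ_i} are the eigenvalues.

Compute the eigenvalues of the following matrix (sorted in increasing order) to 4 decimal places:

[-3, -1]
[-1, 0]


Since M is real symmetric, both eigenvalues are real; they are the roots of det(λI − M) = λ² − (tr M) λ + det M.
tr M = -3 + 0 = -3.
det M = (-3)·0 − (-1)² = 0 − 1 = -1.
Characteristic polynomial: λ² + 3λ − 1 = 0.
Discriminant Δ = (tr M)² − 4·det M = 9 − (-4) = 13; √Δ = 3.605551.
λ = (tr M ± √Δ)/2 = (-3 ± 3.605551)/2, giving (tr M − √Δ)/2 = -3.3028 and (tr M + √Δ)/2 = 0.3028.

Eigenvalues sorted in increasing order: [-3.3028, 0.3028].


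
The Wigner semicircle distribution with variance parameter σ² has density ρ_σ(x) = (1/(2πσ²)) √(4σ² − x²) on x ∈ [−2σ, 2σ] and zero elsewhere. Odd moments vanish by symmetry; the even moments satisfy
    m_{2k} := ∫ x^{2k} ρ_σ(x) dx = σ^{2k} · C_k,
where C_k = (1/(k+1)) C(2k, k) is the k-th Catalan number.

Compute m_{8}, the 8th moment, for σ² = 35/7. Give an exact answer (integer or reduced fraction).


By the scaled semicircle moment identity, m_{2k} = σ^{2k} · C_k with k = 4.
C_4 = (1/(k+1)) · C(2k, k) = (1/5) · C(8, 4) = (1/5) · 70 = 14.
σ^{2k} = (σ²)^k = (35/7)^4 = 625.

Therefore m_{8} = σ^{8} · C_4 = 625 · 14 = 8750.


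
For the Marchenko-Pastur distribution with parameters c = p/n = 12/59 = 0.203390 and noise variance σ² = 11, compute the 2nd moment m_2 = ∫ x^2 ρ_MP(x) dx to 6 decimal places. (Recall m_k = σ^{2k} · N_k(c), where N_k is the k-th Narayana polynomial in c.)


E[X²] = σ⁴ (1 + c) (second MP moment). With σ² = 11 (so σ⁴ = 121) and c = 12/59 = 0.203390: E[X²] = 121 · (1 + 0.203390) = 121 · 1.203390.

So E[X^2] = 145.610169.


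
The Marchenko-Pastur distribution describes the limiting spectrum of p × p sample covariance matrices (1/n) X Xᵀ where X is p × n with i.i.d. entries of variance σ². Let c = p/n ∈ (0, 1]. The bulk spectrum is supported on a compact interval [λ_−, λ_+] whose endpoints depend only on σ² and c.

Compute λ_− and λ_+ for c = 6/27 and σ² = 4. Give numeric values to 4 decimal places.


c = 6/27 = 0.222222; √c = 0.471405.
λ_− = σ² (1 − √c)² = 4 · (1 − 0.471405)² = 4 · (0.528595)² = 1.117653.
λ_+ = σ² (1 + √c)² = 4 · (1 + 0.471405)² = 4 · (1.471405)² = 8.660125.

Rounded to 4 decimal places: λ_− ≈ 1.1177, λ_+ ≈ 8.6601.


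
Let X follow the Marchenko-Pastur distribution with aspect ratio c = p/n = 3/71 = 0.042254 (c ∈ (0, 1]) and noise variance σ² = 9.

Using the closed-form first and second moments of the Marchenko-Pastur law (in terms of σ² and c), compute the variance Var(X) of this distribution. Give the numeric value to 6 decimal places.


Recall the MP moments m_1 = E[X] = σ² and m_2 = E[X²] = σ⁴ (1 + c).
m_1 = E[X] = σ² = 9, so m_1² = 81.
m_2 = E[X²] = σ⁴ (1 + c) = 81 · (1 + 0.042254) = 81 · 1.042254 = 84.422535.
(Note m_2 − m_1² simplifies to c · σ⁴ = 0.042254 · 81.)

Var(X) = m_2 − m_1² = 84.422535 − 81 = 3.422535.


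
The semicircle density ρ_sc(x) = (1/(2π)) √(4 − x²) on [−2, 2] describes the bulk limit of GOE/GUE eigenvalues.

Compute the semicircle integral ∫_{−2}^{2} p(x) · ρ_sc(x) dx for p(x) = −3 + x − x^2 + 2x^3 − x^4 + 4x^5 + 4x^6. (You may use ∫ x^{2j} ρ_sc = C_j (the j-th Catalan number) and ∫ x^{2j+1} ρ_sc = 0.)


Write p(x) = Σ a_i x^i, split into monomials and integrate each against ρ_sc separately.
Using ∫ x^{2j} ρ_sc = C_j = (1/(j+1)) C(2j, j) (Catalan numbers) and ∫ x^{2j+1} ρ_sc = 0 (odd monomials vanish by symmetry):
  i = 0 (even): a_0 · C_{0} = -3 · 1 = -3
  i = 1 (odd): ∫ x^1 ρ_sc = 0 (vanishes)
  i = 2 (even): a_2 · C_{1} = -1 · 1 = -1
  i = 3 (odd): ∫ x^3 ρ_sc = 0 (vanishes)
  i = 4 (even): a_4 · C_{2} = -1 · 2 = -2
  i = 5 (odd): ∫ x^5 ρ_sc = 0 (vanishes)
  i = 6 (even): a_6 · C_{3} = 4 · 5 = 20

Summing the contributions: ∫_{−2}^{2} p(x) ρ_sc(x) dx = (-3) + (-1) + (-2) + 20 = 14.


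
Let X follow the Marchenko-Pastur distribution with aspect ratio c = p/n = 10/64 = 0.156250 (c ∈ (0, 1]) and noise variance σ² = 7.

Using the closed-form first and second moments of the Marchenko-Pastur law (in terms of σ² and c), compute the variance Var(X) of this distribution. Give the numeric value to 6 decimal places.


Recall the MP moments m_1 = E[X] = σ² and m_2 = E[X²] = σ⁴ (1 + c).
m_1 = E[X] = σ² = 7, so m_1² = 49.
m_2 = E[X²] = σ⁴ (1 + c) = 49 · (1 + 0.156250) = 49 · 1.156250 = 56.656250.
(Note m_2 − m_1² simplifies to c · σ⁴ = 0.156250 · 49.)

Var(X) = m_2 − m_1² = 56.656250 − 49 = 7.656250.


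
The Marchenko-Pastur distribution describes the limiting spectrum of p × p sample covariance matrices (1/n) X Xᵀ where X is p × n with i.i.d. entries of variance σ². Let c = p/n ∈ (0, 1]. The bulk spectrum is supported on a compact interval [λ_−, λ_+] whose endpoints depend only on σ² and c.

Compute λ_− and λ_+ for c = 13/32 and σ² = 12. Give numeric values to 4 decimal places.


c = 13/32 = 0.406250; √c = 0.637377.
λ_− = σ² (1 − √c)² = 12 · (1 − 0.637377)² = 12 · (0.362623)² = 1.577941.
λ_+ = σ² (1 + √c)² = 12 · (1 + 0.637377)² = 12 · (1.637377)² = 32.172059.

Rounded to 4 decimal places: λ_− ≈ 1.5779, λ_+ ≈ 32.1721.


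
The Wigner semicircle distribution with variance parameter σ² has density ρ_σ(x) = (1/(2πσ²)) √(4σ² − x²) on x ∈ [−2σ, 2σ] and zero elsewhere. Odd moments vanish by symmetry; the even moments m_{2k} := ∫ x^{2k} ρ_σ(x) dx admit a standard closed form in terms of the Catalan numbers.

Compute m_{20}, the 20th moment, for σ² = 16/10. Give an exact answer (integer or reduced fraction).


By the scaled semicircle moment identity, m_{2k} = σ^{2k} · C_k with k = 10.
C_10 = (1/(k+1)) · C(2k, k) = (1/11) · C(20, 10) = (1/11) · 184756 = 16796.
σ^{2k} = (σ²)^k = (16/10)^10 = 1073741824/9765625.

Therefore m_{20} = σ^{20} · C_10 = (1073741824/9765625) · 16796 = 18034567675904/9765625.


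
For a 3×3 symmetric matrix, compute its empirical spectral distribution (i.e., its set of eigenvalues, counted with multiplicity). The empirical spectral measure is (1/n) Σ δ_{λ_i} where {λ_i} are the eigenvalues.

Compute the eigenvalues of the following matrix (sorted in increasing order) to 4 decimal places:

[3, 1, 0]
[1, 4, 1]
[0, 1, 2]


Since M is real symmetric, all three eigenvalues are real; they are the roots of det(λI − M) = λ³ − (tr M) λ² + s λ − det M, where s is the sum of the principal 2×2 minors.
tr M = 3 + 4 + 2 = 9.
s = (3·4 − 1²) + (3·2 − 0²) + (4·2 − 1²) = 11 + 6 + 7 = 24.
det M (expand along row 1) = 3·7 − 1·2 + 0·1 = 19.
Characteristic polynomial: λ³ − 9λ² + 24λ − 19 = 0.
Substitute λ = y + (tr M)/3 = y + 3.000000 to remove the quadratic term: y³ + p·y + q = 0 with p = s − (tr M)²/3 = -3.000000 and q = −2(tr M)³/27 + (tr M)·s/3 − det M = -1.000000.
Three real roots ⇒ use the trigonometric (Viète) form: r = 2√(−p/3) = 2.000000, φ = arccos(3q/(p·r)) = arccos(0.500000) = 1.047198 rad.
y_k = r·cos(φ/3 − 2πk/3) for k = 0, 1, 2 gives y = 1.879385, -0.347296, -1.532089.
λ_k = y_k + 3.000000 gives λ = 4.8794, 2.6527, 1.4679 (check: the sum is 9.0000 = tr M).

Eigenvalues sorted in increasing order: [1.4679, 2.6527, 4.8794].


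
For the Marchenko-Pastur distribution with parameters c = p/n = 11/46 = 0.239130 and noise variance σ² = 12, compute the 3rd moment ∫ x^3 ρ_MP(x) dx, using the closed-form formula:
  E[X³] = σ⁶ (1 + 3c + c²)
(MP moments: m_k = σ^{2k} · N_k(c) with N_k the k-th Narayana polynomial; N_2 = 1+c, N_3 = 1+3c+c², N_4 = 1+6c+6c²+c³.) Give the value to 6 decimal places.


E[X³] = σ⁶ (1 + 3c + c²) (third MP moment). With σ² = 12 (so σ⁶ = 1728) and c = 11/46 = 0.239130: E[X³] = 1728 · (1 + 3·0.239130 + (0.239130)²) = 1728 · 1.774575.

So E[X^3] = 3066.465028.


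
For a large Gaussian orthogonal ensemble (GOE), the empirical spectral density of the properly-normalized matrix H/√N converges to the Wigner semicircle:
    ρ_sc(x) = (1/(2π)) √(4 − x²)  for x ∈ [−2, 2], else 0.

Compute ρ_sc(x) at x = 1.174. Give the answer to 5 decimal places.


ρ_sc(x) = (1/(2π)) √(4 − x²). With x = 1.174:
  4 − x² = 4 − (1.174)² = 4 − 1.378276 = 2.621724.
  √(4 − x²) = 1.619174.
  1/(2π) = 0.159155.
  ρ_sc(1.174) = 0.159155 · 1.619174 = 0.257700.

Rounded to 5 decimal places: ρ_sc(1.174) ≈ 0.25770.


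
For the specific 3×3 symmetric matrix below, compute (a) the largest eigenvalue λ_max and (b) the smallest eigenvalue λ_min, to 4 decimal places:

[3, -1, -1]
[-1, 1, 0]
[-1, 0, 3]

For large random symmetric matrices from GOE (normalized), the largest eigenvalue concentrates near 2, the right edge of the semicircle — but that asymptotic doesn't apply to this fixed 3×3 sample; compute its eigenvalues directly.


Since M is real symmetric, all three eigenvalues are real; they are the roots of det(λI − M) = λ³ − (tr M) λ² + s λ − det M, where s is the sum of the principal 2×2 minors.
tr M = 3 + 1 + 3 = 7.
s = (3·1 − (-1)²) + (3·3 − (-1)²) + (1·3 − 0²) = 2 + 8 + 3 = 13.
det M (expand along row 1) = 3·3 − (-1)·(-3) + (-1)·1 = 5.
Characteristic polynomial: λ³ − 7λ² + 13λ − 5 = 0.
Substitute λ = y + (tr M)/3 = y + 2.333333 to remove the quadratic term: y³ + p·y + q = 0 with p = s − (tr M)²/3 = -3.333333 and q = −2(tr M)³/27 + (tr M)·s/3 − det M = -0.074074.
Three real roots ⇒ use the trigonometric (Viète) form: r = 2√(−p/3) = 2.108185, φ = arccos(3q/(p·r)) = arccos(0.031623) = 1.539168 rad.
y_k = r·cos(φ/3 − 2πk/3) for k = 0, 1, 2 gives y = 1.836753, -0.022226, -1.814528.
λ_k = y_k + 2.333333 gives λ = 4.1701, 2.3111, 0.5188 (check: the sum is 7.0000 = tr M).

Hence λ_max = 4.1701 and λ_min = 0.5188.


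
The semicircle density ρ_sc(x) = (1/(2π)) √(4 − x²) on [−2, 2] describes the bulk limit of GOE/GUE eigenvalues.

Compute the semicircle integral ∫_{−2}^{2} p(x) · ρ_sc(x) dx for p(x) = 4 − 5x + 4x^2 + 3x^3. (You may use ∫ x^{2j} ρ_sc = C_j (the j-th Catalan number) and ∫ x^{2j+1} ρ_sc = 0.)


Write p(x) = Σ a_i x^i, split into monomials and integrate each against ρ_sc separately.
Using ∫ x^{2j} ρ_sc = C_j = (1/(j+1)) C(2j, j) (Catalan numbers) and ∫ x^{2j+1} ρ_sc = 0 (odd monomials vanish by symmetry):
  i = 0 (even): a_0 · C_{0} = 4 · 1 = 4
  i = 1 (odd): ∫ x^1 ρ_sc = 0 (vanishes)
  i = 2 (even): a_2 · C_{1} = 4 · 1 = 4
  i = 3 (odd): ∫ x^3 ρ_sc = 0 (vanishes)

Summing the contributions: ∫_{−2}^{2} p(x) ρ_sc(x) dx = 4 + 4 = 8.


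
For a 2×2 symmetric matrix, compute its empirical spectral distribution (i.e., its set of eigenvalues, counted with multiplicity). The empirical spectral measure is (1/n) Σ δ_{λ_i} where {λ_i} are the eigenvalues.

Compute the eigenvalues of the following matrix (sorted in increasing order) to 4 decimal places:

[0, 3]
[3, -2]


Since M is real symmetric, both eigenvalues are real; they are the roots of det(λI − M) = λ² − (tr M) λ + det M.
tr M = 0 + (-2) = -2.
det M = 0·(-2) − 3² = 0 − 9 = -9.
Characteristic polynomial: λ² + 2λ − 9 = 0.
Discriminant Δ = (tr M)² − 4·det M = 4 − (-36) = 40; √Δ = 6.324555.
λ = (tr M ± √Δ)/2 = (-2 ± 6.324555)/2, giving (tr M − √Δ)/2 = -4.1623 and (tr M + √Δ)/2 = 2.1623.

Eigenvalues sorted in increasing order: [-4.1623, 2.1623].


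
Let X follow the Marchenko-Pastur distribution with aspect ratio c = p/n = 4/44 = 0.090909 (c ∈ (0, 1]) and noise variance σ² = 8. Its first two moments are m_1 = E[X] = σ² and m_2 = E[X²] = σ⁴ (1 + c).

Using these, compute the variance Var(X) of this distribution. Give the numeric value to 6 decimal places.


m_1 = E[X] = σ² = 8, so m_1² = 64.
m_2 = E[X²] = σ⁴ (1 + c) = 64 · (1 + 0.090909) = 64 · 1.090909 = 69.818182.
(Note m_2 − m_1² simplifies to c · σ⁴ = 0.090909 · 64.)

Var(X) = m_2 − m_1² = 69.818182 − 64 = 5.818182.


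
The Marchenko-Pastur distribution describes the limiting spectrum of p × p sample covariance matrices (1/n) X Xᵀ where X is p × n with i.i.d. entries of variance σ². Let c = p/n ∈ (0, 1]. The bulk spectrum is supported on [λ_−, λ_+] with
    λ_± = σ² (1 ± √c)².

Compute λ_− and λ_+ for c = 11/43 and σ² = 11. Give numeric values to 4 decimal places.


c = 11/43 = 0.255814; √c = 0.505781.
λ_− = σ² (1 − √c)² = 11 · (1 − 0.505781)² = 11 · (0.494219)² = 2.686782.
λ_+ = σ² (1 + √c)² = 11 · (1 + 0.505781)² = 11 · (1.505781)² = 24.941125.

Rounded to 4 decimal places: λ_− ≈ 2.6868, λ_+ ≈ 24.9411.


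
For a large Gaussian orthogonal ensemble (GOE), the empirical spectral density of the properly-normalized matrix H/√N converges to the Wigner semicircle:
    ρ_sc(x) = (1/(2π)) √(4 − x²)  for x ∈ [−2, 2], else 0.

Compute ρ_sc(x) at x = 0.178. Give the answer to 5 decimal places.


ρ_sc(x) = (1/(2π)) √(4 − x²). With x = 0.178:
  4 − x² = 4 − (0.178)² = 4 − 0.031684 = 3.968316.
  √(4 − x²) = 1.992063.
  1/(2π) = 0.159155.
  ρ_sc(0.178) = 0.159155 · 1.992063 = 0.317047.

Rounded to 5 decimal places: ρ_sc(0.178) ≈ 0.31705.


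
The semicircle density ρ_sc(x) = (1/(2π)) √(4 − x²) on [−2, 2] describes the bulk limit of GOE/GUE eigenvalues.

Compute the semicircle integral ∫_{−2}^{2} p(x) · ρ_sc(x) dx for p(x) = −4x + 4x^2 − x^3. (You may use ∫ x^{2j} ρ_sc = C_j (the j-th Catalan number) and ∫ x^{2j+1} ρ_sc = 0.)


Write p(x) = Σ a_i x^i, split into monomials and integrate each against ρ_sc separately.
Using ∫ x^{2j} ρ_sc = C_j = (1/(j+1)) C(2j, j) (Catalan numbers) and ∫ x^{2j+1} ρ_sc = 0 (odd monomials vanish by symmetry):
  i = 1 (odd): ∫ x^1 ρ_sc = 0 (vanishes)
  i = 2 (even): a_2 · C_{1} = 4 · 1 = 4
  i = 3 (odd): ∫ x^3 ρ_sc = 0 (vanishes)

Summing the contributions: ∫_{−2}^{2} p(x) ρ_sc(x) dx = 4.


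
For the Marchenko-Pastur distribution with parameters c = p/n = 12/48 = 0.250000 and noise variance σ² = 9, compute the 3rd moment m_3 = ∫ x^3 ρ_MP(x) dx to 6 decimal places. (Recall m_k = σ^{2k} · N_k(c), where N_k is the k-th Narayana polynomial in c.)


E[X³] = σ⁶ (1 + 3c + c²) (third MP moment). With σ² = 9 (so σ⁶ = 729) and c = 12/48 = 0.250000: E[X³] = 729 · (1 + 3·0.250000 + (0.250000)²) = 729 · 1.812500.

So E[X^3] = 1321.312500.


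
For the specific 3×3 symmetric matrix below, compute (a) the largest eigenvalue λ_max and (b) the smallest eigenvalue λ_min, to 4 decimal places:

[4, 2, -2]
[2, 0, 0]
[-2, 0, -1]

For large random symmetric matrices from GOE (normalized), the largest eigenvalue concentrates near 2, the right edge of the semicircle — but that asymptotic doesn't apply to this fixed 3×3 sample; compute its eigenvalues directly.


Since M is real symmetric, all three eigenvalues are real; they are the roots of det(λI − M) = λ³ − (tr M) λ² + s λ − det M, where s is the sum of the principal 2×2 minors.
tr M = 4 + 0 + (-1) = 3.
s = (4·0 − 2²) + (4·(-1) − (-2)²) + (0·(-1) − 0²) = -4 + (-8) + 0 = -12.
det M (expand along row 1) = 4·0 − 2·(-2) + (-2)·0 = 4.
Characteristic polynomial: λ³ − 3λ² − 12λ − 4 = 0.
Substitute λ = y + (tr M)/3 = y + 1.000000 to remove the quadratic term: y³ + p·y + q = 0 with p = s − (tr M)²/3 = -15.000000 and q = −2(tr M)³/27 + (tr M)·s/3 − det M = -18.000000.
Three real roots ⇒ use the trigonometric (Viète) form: r = 2√(−p/3) = 4.472136, φ = arccos(3q/(p·r)) = arccos(0.804984) = 0.635147 rad.
y_k = r·cos(φ/3 − 2πk/3) for k = 0, 1, 2 gives y = 4.372281, -1.372281, -3.000000.
λ_k = y_k + 1.000000 gives λ = 5.3723, -0.3723, -2.0000 (check: the sum is 3.0000 = tr M).

Hence λ_max = 5.3723 and λ_min = -2.0000.


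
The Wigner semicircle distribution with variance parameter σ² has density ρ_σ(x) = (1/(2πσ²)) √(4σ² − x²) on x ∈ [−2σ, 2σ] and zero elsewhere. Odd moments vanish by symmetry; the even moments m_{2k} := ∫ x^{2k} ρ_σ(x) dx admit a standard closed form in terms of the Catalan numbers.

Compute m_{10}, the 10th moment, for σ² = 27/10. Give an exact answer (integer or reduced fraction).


By the scaled semicircle moment identity, m_{2k} = σ^{2k} · C_k with k = 5.
C_5 = (1/(k+1)) · C(2k, k) = (1/6) · C(10, 5) = (1/6) · 252 = 42.
σ^{2k} = (σ²)^k = (27/10)^5 = 14348907/100000.

Therefore m_{10} = σ^{10} · C_5 = (14348907/100000) · 42 = 301327047/50000.


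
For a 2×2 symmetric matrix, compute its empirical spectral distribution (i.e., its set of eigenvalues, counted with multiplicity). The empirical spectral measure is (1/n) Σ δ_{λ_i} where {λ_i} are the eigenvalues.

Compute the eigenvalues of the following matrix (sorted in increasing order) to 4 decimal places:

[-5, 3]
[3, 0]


Since M is real symmetric, both eigenvalues are real; they are the roots of det(λI − M) = λ² − (tr M) λ + det M.
tr M = -5 + 0 = -5.
det M = (-5)·0 − 3² = 0 − 9 = -9.
Characteristic polynomial: λ² + 5λ − 9 = 0.
Discriminant Δ = (tr M)² − 4·det M = 25 − (-36) = 61; √Δ = 7.810250.
λ = (tr M ± √Δ)/2 = (-5 ± 7.810250)/2, giving (tr M − √Δ)/2 = -6.4051 and (tr M + √Δ)/2 = 1.4051.

Eigenvalues sorted in increasing order: [-6.4051, 1.4051].
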